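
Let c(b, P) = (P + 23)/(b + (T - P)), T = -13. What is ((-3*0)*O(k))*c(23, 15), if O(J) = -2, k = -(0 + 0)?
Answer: 0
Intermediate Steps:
k = 0 (k = -1*0 = 0)
c(b, P) = (23 + P)/(-13 + b - P) (c(b, P) = (P + 23)/(b + (-13 - P)) = (23 + P)/(-13 + b - P))
((-3*0)*O(k))*c(23, 15) = (-3*0*(-2))*((23 + 15)/(-13 + 23 - 1*15)) = (0*(-2))*(38/(-13 + 23 - 15)) = 0*(38/(-5)) = 0*(-1/5*38) = 0*(-38/5) = 0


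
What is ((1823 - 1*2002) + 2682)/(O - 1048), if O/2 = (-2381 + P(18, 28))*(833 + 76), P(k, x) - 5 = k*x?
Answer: -2503/3404344 ≈ -0.00073524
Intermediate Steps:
P(k, x) = 5 + k*x
O = -3403296 (O = 2*((-2381 + (5 + 18*28))*(833 + 76)) = 2*((-2381 + (5 + 504))*909) = 2*((-2381 + 509)*909) = 2*(-1872*909) = 2*(-1701648) = -3403296)
((1823 - 1*2002) + 2682)/(O - 1048) = ((1823 - 1*2002) + 2682)/(-3403296 - 1048) = ((1823 - 2002) + 2682)/(-3404344) = (-179 + 2682)*(-1/3404344) = 2503*(-1/3404344) = -2503/3404344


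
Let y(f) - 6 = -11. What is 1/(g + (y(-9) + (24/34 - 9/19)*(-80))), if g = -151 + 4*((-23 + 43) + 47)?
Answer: 323/30176 ≈ 0.010704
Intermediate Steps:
y(f) = -5 (y(f) = 6 - 11 = -5)
g = 117 (g = -151 + 4*(20 + 47) = -151 + 4*67 = -151 + 268 = 117)
1/(g + (y(-9) + (24/34 - 9/19)*(-80))) = 1/(117 + (-5 + (24/34 - 9/19)*(-80))) = 1/(117 + (-5 + (24*(1/34) - 9*1/19)*(-80))) = 1/(117 + (-5 + (12/17 - 9/19)*(-80))) = 1/(117 + (-5 + (75/323)*(-80))) = 1/(117 + (-5 - 6000/323)) = 1/(117 - 7615/323) = 1/(30176/323) = 323/30176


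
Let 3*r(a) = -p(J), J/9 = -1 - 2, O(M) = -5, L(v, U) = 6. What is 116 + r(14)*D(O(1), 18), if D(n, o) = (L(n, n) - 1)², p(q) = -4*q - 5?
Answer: -2227/3 ≈ -742.33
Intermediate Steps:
J = -27 (J = 9*(-1 - 2) = 9*(-3) = -27)
p(q) = -5 - 4*q
r(a) = -103/3 (r(a) = (-(-5 - 4*(-27)))/3 = (-(-5 + 108))/3 = (-1*103)/3 = (⅓)*(-103) = -103/3)
D(n, o) = 25 (D(n, o) = (6 - 1)² = 5² = 25)
116 + r(14)*D(O(1), 18) = 116 - 103/3*25 = 116 - 2575/3 = -2227/3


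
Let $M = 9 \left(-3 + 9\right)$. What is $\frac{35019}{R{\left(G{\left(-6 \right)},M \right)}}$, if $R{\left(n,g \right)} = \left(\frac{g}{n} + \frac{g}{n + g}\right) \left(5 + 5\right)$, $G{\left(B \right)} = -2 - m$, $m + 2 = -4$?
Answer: $\frac{37613}{155} \approx 242.66$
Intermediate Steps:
$m = -6$ ($m = -2 - 4 = -6$)
$G{\left(B \right)} = 4$ ($G{\left(B \right)} = -2 - -6 = -2 + 6 = 4$)
$M = 54$ ($M = 9 \cdot 6 = 54$)
$R{\left(n,g \right)} = \frac{10 g}{n} + \frac{10 g}{g + n}$ ($R{\left(n,g \right)} = \left(\frac{g}{n} + \frac{g}{g + n}\right) 10 = \frac{10 g}{n} + \frac{10 g}{g + n}$)
$\frac{35019}{R{\left(G{\left(-6 \right)},M \right)}} = \frac{35019}{10 \cdot 54 \cdot \frac{1}{4} \frac{1}{54 + 4} \left(54 + 2 \cdot 4\right)} = \frac{35019}{10 \cdot 54 \cdot \frac{1}{4} \cdot \frac{1}{58} \left(54 + 8\right)} = \frac{35019}{10 \cdot 54 \cdot \frac{1}{4} \cdot \frac{1}{58} \cdot 62} = \frac{35019}{\frac{4185}{29}} = 35019 \cdot \frac{29}{4185} = \frac{37613}{155}$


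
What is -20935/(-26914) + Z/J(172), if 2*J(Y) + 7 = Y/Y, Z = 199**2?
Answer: -1065758509/80742 ≈ -13200.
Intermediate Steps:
Z = 39601
J(Y) = -3 (J(Y) = -7/2 + (Y/Y)/2 = -7/2 + (1/2)*1 = -7/2 + 1/2 = -3)
-20935/(-26914) + Z/J(172) = -20935/(-26914) + 39601/(-3) = -20935*(-1/26914) + 39601*(-1/3) = 20935/26914 - 39601/3 = -1065758509/80742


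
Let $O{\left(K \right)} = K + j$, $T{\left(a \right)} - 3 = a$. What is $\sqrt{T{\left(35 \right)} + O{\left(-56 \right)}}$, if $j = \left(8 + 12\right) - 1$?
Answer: $1$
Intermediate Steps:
$T{\left(a \right)} = 3 + a$
$j = 19$ ($j = 20 - 1 = 19$)
$O{\left(K \right)} = 19 + K$ ($O{\left(K \right)} = K + 19 = 19 + K$)
$\sqrt{T{\left(35 \right)} + O{\left(-56 \right)}} = \sqrt{\left(3 + 35\right) + \left(19 - 56\right)} = \sqrt{38 - 37} = \sqrt{1} = 1$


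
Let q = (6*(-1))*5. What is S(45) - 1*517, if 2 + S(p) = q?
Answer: -549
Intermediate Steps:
q = -30 (q = -6*5 = -30)
S(p) = -32 (S(p) = -2 - 30 = -32)
S(45) - 1*517 = -32 - 1*517 = -32 - 517 = -549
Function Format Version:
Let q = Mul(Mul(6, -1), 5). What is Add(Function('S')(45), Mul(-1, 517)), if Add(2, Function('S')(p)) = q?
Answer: -549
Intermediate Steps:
q = -30 (q = Mul(-6, 5) = -30)
Function('S')(p) = -32 (Function('S')(p) = Add(-2, -30) = -32)
Add(Function('S')(45), Mul(-1, 517)) = Add(-32, Mul(-1, 517)) = Add(-32, -517) = -549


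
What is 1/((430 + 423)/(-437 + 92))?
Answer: -345/853 ≈ -0.40445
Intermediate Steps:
1/((430 + 423)/(-437 + 92)) = 1/(853/(-345)) = 1/(853*(-1/345)) = 1/(-853/345) = -345/853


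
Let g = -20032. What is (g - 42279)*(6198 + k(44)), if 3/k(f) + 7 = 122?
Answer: -44413598403/115 ≈ -3.8621e+8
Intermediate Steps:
k(f) = 3/115 (k(f) = 3/(-7 + 122) = 3/115)
(g - 42279)*(6198 + k(44)) = (-20032 - 42279)*(6198 + 3/115) = -62311*712773/115 = -44413598403/115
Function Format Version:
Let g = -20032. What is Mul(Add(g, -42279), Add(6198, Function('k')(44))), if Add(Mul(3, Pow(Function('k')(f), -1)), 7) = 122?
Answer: Rational(-44413598403, 115) ≈ -3.8621e+8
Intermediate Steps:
Function('k')(f) = Rational(3, 115) (Function('k')(f) = Mul(3, Pow(Add(-7, 122), -1)) = Mul(3, Pow(115, -1)) = Mul(3, Rational(1, 115)) = Rational(3, 115))
Mul(Add(g, -42279), Add(6198, Function('k')(44))) = Mul(Add(-20032, -42279), Add(6198, Rational(3, 115))) = Mul(-62311, Rational(712773, 115)) = Rational(-44413598403, 115)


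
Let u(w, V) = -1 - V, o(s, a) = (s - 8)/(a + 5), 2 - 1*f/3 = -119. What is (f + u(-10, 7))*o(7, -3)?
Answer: -355/2 ≈ -177.50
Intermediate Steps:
f = 363 (f = 6 - 3*(-119) = 6 + 357 = 363)
o(s, a) = (-8 + s)/(5 + a)
(f + u(-10, 7))*o(7, -3) = (363 + (-1 - 1*7))*((-8 + 7)/(5 - 3)) = (363 + (-1 - 7))*(-1/2) = (363 - 8)*((½)*(-1)) = 355*(-½) = -355/2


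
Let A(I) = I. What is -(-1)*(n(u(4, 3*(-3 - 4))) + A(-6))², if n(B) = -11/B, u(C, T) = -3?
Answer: 49/9 ≈ 5.4444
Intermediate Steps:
-(-1)*(n(u(4, 3*(-3 - 4))) + A(-6))² = -(-1)*(-11/(-3) - 6)² = -(-1)*(-11*(-⅓) - 6)² = -(-1)*(11/3 - 6)² = -(-1)*(-7/3)² = -(-1)*49/9 = -1*(-49/9) = 49/9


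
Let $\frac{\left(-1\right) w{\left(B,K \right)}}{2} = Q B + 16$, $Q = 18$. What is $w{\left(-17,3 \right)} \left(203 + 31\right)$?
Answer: $135720$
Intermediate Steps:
$w{\left(B,K \right)} = -32 - 36 B$ ($w{\left(B,K \right)} = - 2 \left(18 B + 16\right) = - 2 \left(16 + 18 B\right) = -32 - 36 B$)
$w{\left(-17,3 \right)} \left(203 + 31\right) = \left(-32 - -612\right) \left(203 + 31\right) = \left(-32 + 612\right) 234 = 580 \cdot 234 = 135720$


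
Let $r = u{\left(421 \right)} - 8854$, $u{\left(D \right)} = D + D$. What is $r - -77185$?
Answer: $69173$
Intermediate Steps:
$u{\left(D \right)} = 2 D$
$r = -8012$ ($r = 2 \cdot 421 - 8854 = 842 - 8854 = -8012$)
$r - -77185 = -8012 - -77185 = -8012 + 77185 = 69173$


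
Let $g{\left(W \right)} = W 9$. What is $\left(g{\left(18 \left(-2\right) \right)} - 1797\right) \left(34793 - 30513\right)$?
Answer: $-9077880$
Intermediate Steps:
$g{\left(W \right)} = 9 W$
$\left(g{\left(18 \left(-2\right) \right)} - 1797\right) \left(34793 - 30513\right) = \left(9 \cdot 18 \left(-2\right) - 1797\right) \left(34793 - 30513\right) = \left(9 \left(-36\right) - 1797\right) 4280 = \left(-324 - 1797\right) 4280 = \left(-2121\right) 4280 = -9077880$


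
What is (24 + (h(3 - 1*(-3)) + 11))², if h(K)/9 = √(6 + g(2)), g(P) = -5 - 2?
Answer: 1144 + 630*I ≈ 1144.0 + 630.0*I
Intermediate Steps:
g(P) = -7
h(K) = 9*I (h(K) = 9*√(6 - 7) = 9*√(-1) = 9*I)
(24 + (h(3 - 1*(-3)) + 11))² = (24 + (9*I + 11))² = (24 + (11 + 9*I))² = (35 + 9*I)²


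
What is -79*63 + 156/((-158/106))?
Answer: -401451/79 ≈ -5081.7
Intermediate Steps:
-79*63 + 156/((-158/106)) = -4977 + 156/((-158*1/106)) = -4977 + 156/(-79/53) = -4977 + 156*(-53/79) = -4977 - 8268/79 = -401451/79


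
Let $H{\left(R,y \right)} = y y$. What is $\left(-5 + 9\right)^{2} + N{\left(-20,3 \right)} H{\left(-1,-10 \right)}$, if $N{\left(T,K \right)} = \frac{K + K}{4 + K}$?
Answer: $\frac{712}{7} \approx 101.71$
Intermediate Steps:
$N{\left(T,K \right)} = \frac{2 K}{4 + K}$
$H{\left(R,y \right)} = y^{2}$
$\left(-5 + 9\right)^{2} + N{\left(-20,3 \right)} H{\left(-1,-10 \right)} = \left(-5 + 9\right)^{2} + 2 \cdot 3 \frac{1}{4 + 3} \left(-10\right)^{2} = 4^{2} + 2 \cdot 3 \cdot \frac{1}{7} \cdot 100 = 16 + 2 \cdot 3 \cdot \frac{1}{7} \cdot 100 = 16 + \frac{6}{7} \cdot 100 = 16 + \frac{600}{7} = \frac{712}{7}$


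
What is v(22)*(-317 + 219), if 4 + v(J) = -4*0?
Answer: 392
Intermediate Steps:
v(J) = -4 (v(J) = -4 - 4*0 = -4 + 0 = -4)
v(22)*(-317 + 219) = -4*(-317 + 219) = -4*(-98) = 392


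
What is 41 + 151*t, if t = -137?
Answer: -20646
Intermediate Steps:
41 + 151*t = 41 + 151*(-137) = 41 - 20687 = -20646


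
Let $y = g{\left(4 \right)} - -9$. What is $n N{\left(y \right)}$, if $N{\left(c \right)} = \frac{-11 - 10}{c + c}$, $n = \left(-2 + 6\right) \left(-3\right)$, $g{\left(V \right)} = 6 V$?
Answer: $\frac{42}{11} \approx 3.8182$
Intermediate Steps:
$n = -12$ ($n = 4 \left(-3\right) = -12$)
$y = 33$ ($y = 6 \cdot 4 - -9 = 24 + 9 = 33$)
$N{\left(c \right)} = - \frac{21}{2 c}$
$n N{\left(y \right)} = - 12 \left(- \frac{21}{2 \cdot 33}\right) = - 12 \left(\left(- \frac{21}{2}\right) \frac{1}{33}\right) = \left(-12\right) \left(- \frac{7}{22}\right) = \frac{42}{11}$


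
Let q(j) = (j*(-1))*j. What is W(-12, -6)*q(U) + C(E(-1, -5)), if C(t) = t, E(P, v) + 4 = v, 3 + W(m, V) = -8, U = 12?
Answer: 1575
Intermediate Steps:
W(m, V) = -11 (W(m, V) = -3 - 8 = -11)
E(P, v) = -4 + v
q(j) = -j² (q(j) = (-j)*j = -j²)
W(-12, -6)*q(U) + C(E(-1, -5)) = -(-11)*12² + (-4 - 5) = -(-11)*144 - 9 = -11*(-144) - 9 = 1584 - 9 = 1575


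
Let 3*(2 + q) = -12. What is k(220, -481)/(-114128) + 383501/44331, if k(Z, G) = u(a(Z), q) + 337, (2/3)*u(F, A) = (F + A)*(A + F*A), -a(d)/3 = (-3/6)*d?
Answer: 12363052351/722772624 ≈ 17.105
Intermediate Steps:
a(d) = 3*d/2 (a(d) = -3*(-3/6)*d = -3*(-3*⅙)*d = -(-3)*d/2 = 3*d/2)
q = -6 (q = -2 + (⅓)*(-12) = -2 - 4 = -6)
u(F, A) = 3*(A + F)*(A + A*F)/2 (u(F, A) = 3*((F + A)*(A + F*A))/2 = 3*((A + F)*(A + A*F))/2 = 3*(A + F)*(A + A*F)/2)
k(Z, G) = 391 - 81*Z²/4 + 135*Z/2 (k(Z, G) = (3/2)*(-6)*(-6 + 3*Z/2 + (3*Z/2)² - 9*Z) + 337 = (3/2)*(-6)*(-6 + 3*Z/2 + 9*Z²/4 - 9*Z) + 337 = (3/2)*(-6)*(-6 - 15*Z/2 + 9*Z²/4) + 337 = (54 - 81*Z²/4 + 135*Z/2) + 337 = 391 - 81*Z²/4 + 135*Z/2)
k(220, -481)/(-114128) + 383501/44331 = (391 - 81/4*220² + (135/2)*220)/(-114128) + 383501/44331 = (391 - 81/4*48400 + 14850)*(-1/114128) + 383501*(1/44331) = (391 - 980100 + 14850)*(-1/114128) + 383501/44331 = -964859*(-1/114128) + 383501/44331 = 137837/16304 + 383501/44331 = 12363052351/722772624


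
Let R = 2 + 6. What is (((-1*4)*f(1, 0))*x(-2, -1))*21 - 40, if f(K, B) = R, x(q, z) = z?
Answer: 632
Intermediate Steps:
R = 8
f(K, B) = 8
(((-1*4)*f(1, 0))*x(-2, -1))*21 - 40 = ((-1*4*8)*(-1))*21 - 40 = (-4*8*(-1))*21 - 40 = -32*(-1)*21 - 40 = 32*21 - 40 = 672 - 40 = 632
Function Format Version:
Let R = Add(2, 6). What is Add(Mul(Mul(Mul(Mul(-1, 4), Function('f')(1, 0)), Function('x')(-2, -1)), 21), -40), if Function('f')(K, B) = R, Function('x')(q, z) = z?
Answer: 632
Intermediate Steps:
R = 8
Function('f')(K, B) = 8
Add(Mul(Mul(Mul(Mul(-1, 4), Function('f')(1, 0)), Function('x')(-2, -1)), 21), -40) = Add(Mul(Mul(Mul(Mul(-1, 4), 8), -1), 21), -40) = Add(Mul(Mul(Mul(-4, 8), -1), 21), -40) = Add(Mul(Mul(-32, -1), 21), -40) = Add(Mul(32, 21), -40) = Add(672, -40) = 632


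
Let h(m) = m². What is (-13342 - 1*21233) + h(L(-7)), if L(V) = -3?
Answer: -34566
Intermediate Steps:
(-13342 - 1*21233) + h(L(-7)) = (-13342 - 1*21233) + (-3)² = (-13342 - 21233) + 9 = -34575 + 9 = -34566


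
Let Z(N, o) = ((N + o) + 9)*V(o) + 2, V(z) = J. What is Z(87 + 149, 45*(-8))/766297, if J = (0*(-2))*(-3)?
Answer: 2/766297 ≈ 2.6100e-6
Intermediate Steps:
J = 0 (J = 0*(-3) = 0)
V(z) = 0
Z(N, o) = 2 (Z(N, o) = ((N + o) + 9)*0 + 2 = (9 + N + o)*0 + 2 = 0 + 2 = 2)
Z(87 + 149, 45*(-8))/766297 = 2/766297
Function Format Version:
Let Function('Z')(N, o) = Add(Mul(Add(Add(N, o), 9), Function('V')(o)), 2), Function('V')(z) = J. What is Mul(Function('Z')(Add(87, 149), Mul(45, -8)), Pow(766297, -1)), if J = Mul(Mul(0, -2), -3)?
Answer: Rational(2, 766297) ≈ 2.6100e-6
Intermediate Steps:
J = 0 (J = Mul(0, -3) = 0)
Function('V')(z) = 0
Function('Z')(N, o) = 2 (Function('Z')(N, o) = Add(Mul(Add(Add(N, o), 9), 0), 2) = Add(Mul(Add(9, N, o), 0), 2) = Add(0, 2) = 2)
Mul(Function('Z')(Add(87, 149), Mul(45, -8)), Pow(766297, -1)) = Mul(2, Pow(766297, -1)) = Mul(2, Rational(1, 766297)) = Rational(2, 766297)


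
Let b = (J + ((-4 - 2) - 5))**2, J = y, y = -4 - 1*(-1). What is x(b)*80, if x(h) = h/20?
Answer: 784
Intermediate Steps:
y = -3 (y = -4 + 1 = -3)
J = -3
b = 196 (b = (-3 + ((-4 - 2) - 5))**2 = (-3 + (-6 - 5))**2 = (-3 - 11)**2 = (-14)**2 = 196)
x(h) = h/20 (x(h) = h*(1/20) = h/20)
x(b)*80 = ((1/20)*196)*80 = (49/5)*80 = 784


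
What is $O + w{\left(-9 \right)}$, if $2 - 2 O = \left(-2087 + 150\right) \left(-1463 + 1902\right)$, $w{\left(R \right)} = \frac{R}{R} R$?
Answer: $\frac{850327}{2} \approx 4.2516 \cdot 10^{5}$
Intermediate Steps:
$w{\left(R \right)} = R$ ($w{\left(R \right)} = 1 R = R$)
$O = \frac{850345}{2}$ ($O = 1 - \frac{\left(-2087 + 150\right) \left(-1463 + 1902\right)}{2} = 1 - \frac{\left(-1937\right) 439}{2} = 1 - - \frac{850343}{2} = 1 + \frac{850343}{2} = \frac{850345}{2} \approx 4.2517 \cdot 10^{5}$)
$O + w{\left(-9 \right)} = \frac{850345}{2} - 9 = \frac{850327}{2}$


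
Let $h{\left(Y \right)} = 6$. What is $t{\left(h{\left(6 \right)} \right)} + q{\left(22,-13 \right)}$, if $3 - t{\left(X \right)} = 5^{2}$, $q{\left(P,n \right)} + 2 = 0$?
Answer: $-24$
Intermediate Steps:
$q{\left(P,n \right)} = -2$ ($q{\left(P,n \right)} = -2 + 0 = -2$)
$t{\left(X \right)} = -22$ ($t{\left(X \right)} = 3 - 5^{2} = 3 - 25 = -22$)
$t{\left(h{\left(6 \right)} \right)} + q{\left(22,-13 \right)} = -22 - 2 = -24$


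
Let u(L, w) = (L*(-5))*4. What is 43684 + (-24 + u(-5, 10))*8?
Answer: 44292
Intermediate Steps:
u(L, w) = -20*L (u(L, w) = -5*L*4 = -20*L)
43684 + (-24 + u(-5, 10))*8 = 43684 + (-24 - 20*(-5))*8 = 43684 + (-24 + 100)*8 = 43684 + 76*8 = 43684 + 608 = 44292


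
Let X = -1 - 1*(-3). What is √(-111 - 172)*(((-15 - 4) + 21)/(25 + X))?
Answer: 2*I*√283/27 ≈ 1.2461*I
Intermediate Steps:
X = 2 (X = -1 + 3 = 2)
√(-111 - 172)*(((-15 - 4) + 21)/(25 + X)) = √(-111 - 172)*(((-15 - 4) + 21)/(25 + 2)) = √(-283)*((-19 + 21)/27) = (I*√283)*(2*(1/27)) = (I*√283)*(2/27) = 2*I*√283/27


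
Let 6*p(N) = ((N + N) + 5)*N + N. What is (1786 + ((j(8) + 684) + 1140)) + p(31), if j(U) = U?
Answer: 11908/3 ≈ 3969.3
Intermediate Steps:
p(N) = N/6 + N*(5 + 2*N)/6 (p(N) = (((N + N) + 5)*N + N)/6 = ((2*N + 5)*N + N)/6 = ((5 + 2*N)*N + N)/6 = (N*(5 + 2*N) + N)/6 = (N + N*(5 + 2*N))/6 = N/6 + N*(5 + 2*N)/6)
(1786 + ((j(8) + 684) + 1140)) + p(31) = (1786 + ((8 + 684) + 1140)) + (⅓)*31*(3 + 31) = (1786 + (692 + 1140)) + (⅓)*31*34 = (1786 + 1832) + 1054/3 = 3618 + 1054/3 = 11908/3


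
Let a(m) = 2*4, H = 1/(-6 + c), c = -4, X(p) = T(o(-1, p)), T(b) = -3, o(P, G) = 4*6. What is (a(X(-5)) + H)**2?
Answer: 6241/100 ≈ 62.410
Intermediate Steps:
o(P, G) = 24
X(p) = -3
H = -1/10 (H = 1/(-6 - 4) = 1/(-10) = -1/10 ≈ -0.10000)
a(m) = 8
(a(X(-5)) + H)**2 = (8 - 1/10)**2 = (79/10)**2 = 6241/100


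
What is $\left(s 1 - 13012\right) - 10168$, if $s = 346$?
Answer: $-22834$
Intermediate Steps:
$\left(s 1 - 13012\right) - 10168 = \left(346 \cdot 1 - 13012\right) - 10168 = \left(346 - 13012\right) - 10168 = -12666 - 10168 = -22834$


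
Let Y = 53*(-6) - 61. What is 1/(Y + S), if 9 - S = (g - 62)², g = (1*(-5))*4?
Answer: -1/7094 ≈ -0.00014096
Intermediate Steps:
g = -20 (g = -5*4 = -20)
S = -6715 (S = 9 - (-20 - 62)² = 9 - 1*(-82)² = 9 - 1*6724 = 9 - 6724 = -6715)
Y = -379 (Y = -318 - 61 = -379)
1/(Y + S) = 1/(-379 - 6715) = 1/(-7094) = -1/7094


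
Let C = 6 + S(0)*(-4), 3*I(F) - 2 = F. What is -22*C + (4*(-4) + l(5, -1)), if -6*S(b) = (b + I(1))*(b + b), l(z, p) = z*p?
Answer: -153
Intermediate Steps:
I(F) = 2/3 + F/3
l(z, p) = p*z
S(b) = -b*(1 + b)/3 (S(b) = -(b + (2/3 + (1/3)*1))*(b + b)/6 = -(b + (2/3 + 1/3))*2*b/6 = -(b + 1)*2*b/6 = -(1 + b)*2*b/6 = -b*(1 + b)/3)
C = 6 (C = 6 - 1/3*0*(1 + 0)*(-4) = 6 - 1/3*0*1*(-4) = 6 + 0*(-4) = 6 + 0 = 6)
-22*C + (4*(-4) + l(5, -1)) = -22*6 + (4*(-4) - 1*5) = -132 + (-16 - 5) = -132 - 21 = -153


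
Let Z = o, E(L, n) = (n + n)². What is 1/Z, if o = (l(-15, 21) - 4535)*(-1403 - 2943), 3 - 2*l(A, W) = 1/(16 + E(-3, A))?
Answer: 916/18047575529 ≈ 5.0755e-8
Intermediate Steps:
E(L, n) = 4*n² (E(L, n) = (2*n)² = 4*n²)
l(A, W) = 3/2 - 1/(2*(16 + 4*A²))
o = 18047575529/916 (o = ((47 + 12*(-15)²)/(8*(4 + (-15)²)) - 4535)*(-1403 - 2943) = ((47 + 12*225)/(8*(4 + 225)) - 4535)*(-4346) = ((⅛)*(47 + 2700)/229 - 4535)*(-4346) = ((⅛)*(1/229)*2747 - 4535)*(-4346) = (2747/1832 - 4535)*(-4346) = -8305373/1832*(-4346) = 18047575529/916 ≈ 1.9703e+7)
Z = 18047575529/916 ≈ 1.9703e+7
1/Z = 1/(18047575529/916) = 916/18047575529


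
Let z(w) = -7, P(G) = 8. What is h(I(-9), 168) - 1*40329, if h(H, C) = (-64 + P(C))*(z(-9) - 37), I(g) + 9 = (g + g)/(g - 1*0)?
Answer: -37865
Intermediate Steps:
I(g) = -7 (I(g) = -9 + (g + g)/(g - 1*0) = -9 + (2*g)/(g + 0) = -9 + (2*g)/g = -9 + 2 = -7)
h(H, C) = 2464 (h(H, C) = (-64 + 8)*(-7 - 37) = -56*(-44) = 2464)
h(I(-9), 168) - 1*40329 = 2464 - 1*40329 = 2464 - 40329 = -37865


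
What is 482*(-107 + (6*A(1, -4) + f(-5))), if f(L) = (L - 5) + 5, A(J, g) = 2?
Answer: -48200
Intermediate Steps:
f(L) = L (f(L) = (-5 + L) + 5 = L)
482*(-107 + (6*A(1, -4) + f(-5))) = 482*(-107 + (6*2 - 5)) = 482*(-107 + (12 - 5)) = 482*(-107 + 7) = 482*(-100) = -48200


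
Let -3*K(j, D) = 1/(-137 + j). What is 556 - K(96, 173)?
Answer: 68387/123 ≈ 555.99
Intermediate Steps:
K(j, D) = -1/(3*(-137 + j))
556 - K(96, 173) = 556 - (-1)/(-411 + 3*96) = 556 - (-1)/(-411 + 288) = 556 - (-1)/(-123) = 556 - (-1)*(-1)/123 = 556 - 1*1/123 = 556 - 1/123 = 68387/123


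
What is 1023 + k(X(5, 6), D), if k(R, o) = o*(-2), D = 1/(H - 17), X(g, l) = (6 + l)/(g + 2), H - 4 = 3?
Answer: 5116/5 ≈ 1023.2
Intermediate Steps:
H = 7 (H = 4 + 3 = 7)
X(g, l) = (6 + l)/(2 + g)
D = -⅒ (D = 1/(7 - 17) = 1/(-10) = -⅒ ≈ -0.10000)
k(R, o) = -2*o
1023 + k(X(5, 6), D) = 1023 - 2*(-⅒) = 1023 + ⅕ = 5116/5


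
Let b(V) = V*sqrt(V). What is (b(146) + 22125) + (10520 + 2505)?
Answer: 35150 + 146*sqrt(146) ≈ 36914.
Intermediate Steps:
b(V) = V**(3/2)
(b(146) + 22125) + (10520 + 2505) = (146**(3/2) + 22125) + (10520 + 2505) = (146*sqrt(146) + 22125) + 13025 = (22125 + 146*sqrt(146)) + 13025 = 35150 + 146*sqrt(146)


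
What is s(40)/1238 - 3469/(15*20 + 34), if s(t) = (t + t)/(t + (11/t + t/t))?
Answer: -3544676061/341337646 ≈ -10.385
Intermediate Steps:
s(t) = 2*t/(1 + t + 11/t) (s(t) = (2*t)/(t + (11/t + 1)) = (2*t)/(t + (1 + 11/t)) = (2*t)/(1 + t + 11/t) = 2*t/(1 + t + 11/t))
s(40)/1238 - 3469/(15*20 + 34) = (2*40**2/(11 + 40 + 40**2))/1238 - 3469/(15*20 + 34) = (2*1600/(11 + 40 + 1600))*(1/1238) - 3469/(300 + 34) = (2*1600/1651)*(1/1238) - 3469/334 = (2*1600*(1/1651))*(1/1238) - 3469*1/334 = (3200/1651)*(1/1238) - 3469/334 = 1600/1021969 - 3469/334 = -3544676061/341337646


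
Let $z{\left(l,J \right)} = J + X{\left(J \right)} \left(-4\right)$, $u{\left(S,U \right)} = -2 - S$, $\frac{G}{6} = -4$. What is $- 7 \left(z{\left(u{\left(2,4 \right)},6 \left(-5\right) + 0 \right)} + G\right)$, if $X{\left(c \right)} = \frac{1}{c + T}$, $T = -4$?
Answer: $\frac{6412}{17} \approx 377.18$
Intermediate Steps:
$G = -24$ ($G = 6 \left(-4\right) = -24$)
$X{\left(c \right)} = \frac{1}{-4 + c}$ ($X{\left(c \right)} = \frac{1}{c - 4} = \frac{1}{-4 + c}$)
$z{\left(l,J \right)} = J - \frac{4}{-4 + J}$ ($z{\left(l,J \right)} = J + \frac{1}{-4 + J} \left(-4\right) = J - \frac{4}{-4 + J}$)
$- 7 \left(z{\left(u{\left(2,4 \right)},6 \left(-5\right) + 0 \right)} + G\right) = - 7 \left(\frac{-4 + \left(6 \left(-5\right) + 0\right) \left(-4 + \left(6 \left(-5\right) + 0\right)\right)}{-4 + \left(6 \left(-5\right) + 0\right)} - 24\right) = - 7 \left(\frac{-4 + \left(-30 + 0\right) \left(-4 + \left(-30 + 0\right)\right)}{-4 + \left(-30 + 0\right)} - 24\right) = - 7 \left(\frac{-4 - 30 \left(-4 - 30\right)}{-4 - 30} - 24\right) = - 7 \left(\frac{-4 - -1020}{-34} - 24\right) = - 7 \left(- \frac{-4 + 1020}{34} - 24\right) = - 7 \left(\left(- \frac{1}{34}\right) 1016 - 24\right) = - 7 \left(- \frac{508}{17} - 24\right) = \left(-7\right) \left(- \frac{916}{17}\right) = \frac{6412}{17}$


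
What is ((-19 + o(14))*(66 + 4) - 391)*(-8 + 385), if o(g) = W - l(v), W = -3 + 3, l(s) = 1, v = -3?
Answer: -675207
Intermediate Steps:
W = 0
o(g) = -1 (o(g) = 0 - 1*1 = 0 - 1 = -1)
((-19 + o(14))*(66 + 4) - 391)*(-8 + 385) = ((-19 - 1)*(66 + 4) - 391)*(-8 + 385) = (-20*70 - 391)*377 = (-1400 - 391)*377 = -1791*377 = -675207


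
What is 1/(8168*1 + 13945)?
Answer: 1/22113 ≈ 4.5222e-5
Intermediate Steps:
1/(8168*1 + 13945) = 1/(8168 + 13945) = 1/22113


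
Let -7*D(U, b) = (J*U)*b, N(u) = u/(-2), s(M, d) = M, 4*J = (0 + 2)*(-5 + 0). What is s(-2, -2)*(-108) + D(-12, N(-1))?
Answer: 1497/7 ≈ 213.86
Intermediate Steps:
J = -5/2 (J = ((0 + 2)*(-5 + 0))/4 = (2*(-5))/4 = (¼)*(-10) = -5/2 ≈ -2.5000)
N(u) = -u/2 (N(u) = u*(-½) = -u/2)
D(U, b) = 5*U*b/14 (D(U, b) = -(-5*U/2)*b/7 = -(-5)*U*b/14 = 5*U*b/14)
s(-2, -2)*(-108) + D(-12, N(-1)) = -2*(-108) + (5/14)*(-12)*(-½*(-1)) = 216 + (5/14)*(-12)*(½) = 216 - 15/7 = 1497/7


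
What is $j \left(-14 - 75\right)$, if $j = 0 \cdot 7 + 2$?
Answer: $-178$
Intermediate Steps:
$j = 2$ ($j = 0 + 2 = 2$)
$j \left(-14 - 75\right) = 2 \left(-14 - 75\right) = 2 \left(-89\right) = -178$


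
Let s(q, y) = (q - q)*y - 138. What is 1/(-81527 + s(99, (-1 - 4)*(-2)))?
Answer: -1/81665 ≈ -1.2245e-5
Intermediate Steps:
s(q, y) = -138 (s(q, y) = 0*y - 138 = 0 - 138 = -138)
1/(-81527 + s(99, (-1 - 4)*(-2))) = 1/(-81527 - 138) = 1/(-81665) = -1/81665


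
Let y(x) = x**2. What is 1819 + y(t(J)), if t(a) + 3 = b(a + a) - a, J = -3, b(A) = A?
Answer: 1855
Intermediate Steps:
t(a) = -3 + a (t(a) = -3 + ((a + a) - a) = -3 + (2*a - a) = -3 + a)
1819 + y(t(J)) = 1819 + (-3 - 3)**2 = 1819 + (-6)**2 = 1819 + 36 = 1855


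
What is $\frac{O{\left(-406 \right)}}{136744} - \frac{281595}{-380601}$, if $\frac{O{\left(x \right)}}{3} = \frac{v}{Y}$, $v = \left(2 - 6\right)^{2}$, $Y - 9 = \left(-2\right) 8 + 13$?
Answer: $\frac{1604561312}{2168537631} \approx 0.73993$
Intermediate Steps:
$Y = 6$ ($Y = 9 + \left(\left(-2\right) 8 + 13\right) = 9 + \left(-16 + 13\right) = 9 - 3 = 6$)
$v = 16$ ($v = \left(-4\right)^{2} = 16$)
$O{\left(x \right)} = 8$ ($O{\left(x \right)} = 3 \cdot \frac{16}{6} = 3 \cdot 16 \cdot \frac{1}{6} = 3 \cdot \frac{8}{3} = 8$)
$\frac{O{\left(-406 \right)}}{136744} - \frac{281595}{-380601} = \frac{8}{136744} - \frac{281595}{-380601} = 8 \cdot \frac{1}{136744} - - \frac{93865}{126867} = \frac{1}{17093} + \frac{93865}{126867} = \frac{1604561312}{2168537631}$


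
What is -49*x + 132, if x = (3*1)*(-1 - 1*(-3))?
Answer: -162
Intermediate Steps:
x = 6 (x = 3*(-1 + 3) = 3*2 = 6)
-49*x + 132 = -49*6 + 132 = -294 + 132 = -162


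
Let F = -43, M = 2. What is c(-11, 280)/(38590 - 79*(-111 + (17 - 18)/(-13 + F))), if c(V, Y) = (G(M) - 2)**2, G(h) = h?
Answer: 0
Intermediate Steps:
c(V, Y) = 0 (c(V, Y) = (2 - 2)**2 = 0**2 = 0)
c(-11, 280)/(38590 - 79*(-111 + (17 - 18)/(-13 + F))) = 0/(38590 - 79*(-111 + (17 - 18)/(-13 - 43))) = 0/(38590 - 79*(-111 - 1/(-56))) = 0/(38590 - 79*(-111 - 1*(-1/56))) = 0/(38590 - 79*(-111 + 1/56)) = 0/(38590 - 79*(-6215)/56) = 0/(38590 - 1*(-490985/56)) = 0/(38590 + 490985/56) = 0/(2652025/56) = 0*(56/2652025) = 0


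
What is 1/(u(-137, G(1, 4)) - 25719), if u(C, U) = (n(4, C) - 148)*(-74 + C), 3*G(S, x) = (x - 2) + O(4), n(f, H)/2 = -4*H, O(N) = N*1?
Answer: -1/225747 ≈ -4.4297e-6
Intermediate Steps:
O(N) = N
n(f, H) = -8*H (n(f, H) = 2*(-4*H) = -8*H)
G(S, x) = ⅔ + x/3 (G(S, x) = ((x - 2) + 4)/3 = ((-2 + x) + 4)/3 = (2 + x)/3 = ⅔ + x/3)
u(C, U) = (-148 - 8*C)*(-74 + C) (u(C, U) = (-8*C - 148)*(-74 + C) = (-148 - 8*C)*(-74 + C))
1/(u(-137, G(1, 4)) - 25719) = 1/((10952 - 8*(-137)² + 444*(-137)) - 25719) = 1/((10952 - 8*18769 - 60828) - 25719) = 1/((10952 - 150152 - 60828) - 25719) = 1/(-200028 - 25719) = 1/(-225747) = -1/225747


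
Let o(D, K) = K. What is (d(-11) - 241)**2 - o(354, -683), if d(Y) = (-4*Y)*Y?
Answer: 526308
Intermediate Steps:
d(Y) = -4*Y**2
(d(-11) - 241)**2 - o(354, -683) = (-4*(-11)**2 - 241)**2 - 1*(-683) = (-4*121 - 241)**2 + 683 = (-484 - 241)**2 + 683 = (-725)**2 + 683 = 525625 + 683 = 526308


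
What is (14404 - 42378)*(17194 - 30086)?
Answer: 360640808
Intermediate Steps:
(14404 - 42378)*(17194 - 30086) = -27974*(-12892) = 360640808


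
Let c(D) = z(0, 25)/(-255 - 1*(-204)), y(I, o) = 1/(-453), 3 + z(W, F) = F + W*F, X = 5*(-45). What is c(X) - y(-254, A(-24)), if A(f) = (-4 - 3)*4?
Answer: -3305/7701 ≈ -0.42916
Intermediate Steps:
A(f) = -28 (A(f) = -7*4 = -28)
X = -225
z(W, F) = -3 + F + F*W (z(W, F) = -3 + (F + W*F) = -3 + (F + F*W) = -3 + F + F*W)
y(I, o) = -1/453
c(D) = -22/51 (c(D) = (-3 + 25 + 25*0)/(-255 - 1*(-204)) = (-3 + 25 + 0)/(-255 + 204) = 22/(-51) = 22*(-1/51) = -22/51)
c(X) - y(-254, A(-24)) = -22/51 - 1*(-1/453) = -22/51 + 1/453 = -3305/7701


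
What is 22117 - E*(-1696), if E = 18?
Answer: 52645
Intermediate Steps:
22117 - E*(-1696) = 22117 - 18*(-1696) = 22117 - 1*(-30528) = 22117 + 30528 = 52645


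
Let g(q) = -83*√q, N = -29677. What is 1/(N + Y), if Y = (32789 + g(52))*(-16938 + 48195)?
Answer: 256214024/262495007183702011 + 2594331*√13/524990014367404022 ≈ 9.9389e-10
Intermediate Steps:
Y = 1024885773 - 5188662*√13 (Y = (32789 - 166*√13)*(-16938 + 48195) = (32789 - 166*√13)*31257 = 1024885773 - 5188662*√13 ≈ 1.0062e+9)
1/(N + Y) = 1/(-29677 + (1024885773 - 5188662*√13)) = 1/(1024856096 - 5188662*√13)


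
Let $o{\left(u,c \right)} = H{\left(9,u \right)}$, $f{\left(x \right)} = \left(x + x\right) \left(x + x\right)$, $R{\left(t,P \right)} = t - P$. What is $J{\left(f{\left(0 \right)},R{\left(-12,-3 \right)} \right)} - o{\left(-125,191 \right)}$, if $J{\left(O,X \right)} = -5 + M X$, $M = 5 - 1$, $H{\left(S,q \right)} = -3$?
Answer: $-38$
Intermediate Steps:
$f{\left(x \right)} = 4 x^{2}$ ($f{\left(x \right)} = 2 x 2 x = 4 x^{2}$)
$o{\left(u,c \right)} = -3$
$M = 4$ ($M = 5 - 1 = 4$)
$J{\left(O,X \right)} = -5 + 4 X$
$J{\left(f{\left(0 \right)},R{\left(-12,-3 \right)} \right)} - o{\left(-125,191 \right)} = \left(-5 + 4 \left(-12 - -3\right)\right) - -3 = \left(-5 + 4 \left(-12 + 3\right)\right) + 3 = \left(-5 + 4 \left(-9\right)\right) + 3 = \left(-5 - 36\right) + 3 = -41 + 3 = -38$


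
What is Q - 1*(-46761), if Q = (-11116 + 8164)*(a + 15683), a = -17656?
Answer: 5871057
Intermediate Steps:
Q = 5824296 (Q = (-11116 + 8164)*(-17656 + 15683) = -2952*(-1973) = 5824296)
Q - 1*(-46761) = 5824296 - 1*(-46761) = 5824296 + 46761 = 5871057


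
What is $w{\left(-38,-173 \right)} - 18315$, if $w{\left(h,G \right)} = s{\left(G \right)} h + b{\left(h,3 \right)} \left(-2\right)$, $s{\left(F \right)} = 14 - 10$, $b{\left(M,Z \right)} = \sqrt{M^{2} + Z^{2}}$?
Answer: $-18467 - 2 \sqrt{1453} \approx -18543.0$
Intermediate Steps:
$s{\left(F \right)} = 4$
$w{\left(h,G \right)} = - 2 \sqrt{9 + h^{2}} + 4 h$ ($w{\left(h,G \right)} = 4 h + \sqrt{h^{2} + 3^{2}} \left(-2\right) = 4 h + \sqrt{h^{2} + 9} \left(-2\right) = 4 h + \sqrt{9 + h^{2}} \left(-2\right) = 4 h - 2 \sqrt{9 + h^{2}} = - 2 \sqrt{9 + h^{2}} + 4 h$)
$w{\left(-38,-173 \right)} - 18315 = \left(- 2 \sqrt{9 + \left(-38\right)^{2}} + 4 \left(-38\right)\right) - 18315 = \left(- 2 \sqrt{9 + 1444} - 152\right) - 18315 = \left(- 2 \sqrt{1453} - 152\right) - 18315 = \left(-152 - 2 \sqrt{1453}\right) - 18315 = -18467 - 2 \sqrt{1453}$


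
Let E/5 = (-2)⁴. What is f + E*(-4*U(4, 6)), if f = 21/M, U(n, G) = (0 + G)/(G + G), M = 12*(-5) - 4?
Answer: -10261/64 ≈ -160.33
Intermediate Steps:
M = -64 (M = -60 - 4 = -64)
U(n, G) = ½ (U(n, G) = G/((2*G)) = G*(1/(2*G)) = ½)
f = -21/64 (f = 21/(-64) = 21*(-1/64) = -21/64 ≈ -0.32813)
E = 80 (E = 5*(-2)⁴ = 5*16 = 80)
f + E*(-4*U(4, 6)) = -21/64 + 80*(-4*½) = -21/64 + 80*(-2) = -21/64 - 160 = -10261/64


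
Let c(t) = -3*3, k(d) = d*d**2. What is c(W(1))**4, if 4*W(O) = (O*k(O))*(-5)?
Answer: 6561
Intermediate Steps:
k(d) = d**3
W(O) = -5*O**4/4 (W(O) = ((O*O**3)*(-5))/4 = (O**4*(-5))/4 = (-5*O**4)/4 = -5*O**4/4)
c(t) = -9
c(W(1))**4 = (-9)**4 = 6561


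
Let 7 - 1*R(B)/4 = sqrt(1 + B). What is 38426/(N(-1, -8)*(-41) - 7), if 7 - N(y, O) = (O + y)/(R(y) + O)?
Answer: -768520/6249 ≈ -122.98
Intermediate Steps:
R(B) = 28 - 4*sqrt(1 + B)
N(y, O) = 7 - (O + y)/(28 + O - 4*sqrt(1 + y)) (N(y, O) = 7 - (O + y)/((28 - 4*sqrt(1 + y)) + O) = 7 - (O + y)/(28 + O - 4*sqrt(1 + y)))
38426/(N(-1, -8)*(-41) - 7) = 38426/(((196 - 1*(-1) - 28*sqrt(1 - 1) + 6*(-8))/(28 - 8 - 4*sqrt(1 - 1)))*(-41) - 7) = 38426/(((196 + 1 - 28*sqrt(0) - 48)/(28 - 8 - 4*sqrt(0)))*(-41) - 7) = 38426/(((196 + 1 - 28*0 - 48)/(28 - 8 - 4*0))*(-41) - 7) = 38426/(((196 + 1 + 0 - 48)/(28 - 8 + 0))*(-41) - 7) = 38426/((149/20)*(-41) - 7) = 38426/(-6109/20 - 7) = 38426/(-6249/20) = 38426*(-20/6249) = -768520/6249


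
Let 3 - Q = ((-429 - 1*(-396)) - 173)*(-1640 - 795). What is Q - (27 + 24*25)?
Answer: -502234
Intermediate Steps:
Q = -501607 (Q = 3 - ((-429 - 1*(-396)) - 173)*(-1640 - 795) = 3 - ((-429 + 396) - 173)*(-2435) = 3 - (-33 - 173)*(-2435) = 3 - (-206)*(-2435) = 3 - 1*501610 = 3 - 501610 = -501607)
Q - (27 + 24*25) = -501607 - (27 + 24*25) = -501607 - (27 + 600) = -501607 - 1*627 = -501607 - 627 = -502234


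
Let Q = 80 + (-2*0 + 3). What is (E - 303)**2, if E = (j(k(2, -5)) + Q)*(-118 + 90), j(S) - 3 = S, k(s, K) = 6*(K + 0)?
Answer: 3500641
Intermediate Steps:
k(s, K) = 6*K
Q = 83 (Q = 80 + (0 + 3) = 80 + 3 = 83)
j(S) = 3 + S
E = -1568 (E = ((3 + 6*(-5)) + 83)*(-118 + 90) = ((3 - 30) + 83)*(-28) = (-27 + 83)*(-28) = 56*(-28) = -1568)
(E - 303)**2 = (-1568 - 303)**2 = (-1871)**2 = 3500641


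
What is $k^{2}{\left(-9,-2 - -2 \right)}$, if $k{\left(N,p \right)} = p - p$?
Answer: $0$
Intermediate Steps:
$k{\left(N,p \right)} = 0$
$k^{2}{\left(-9,-2 - -2 \right)} = 0^{2} = 0$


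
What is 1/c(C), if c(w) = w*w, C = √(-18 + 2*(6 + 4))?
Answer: ½ ≈ 0.50000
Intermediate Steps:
C = √2 (C = √(-18 + 2*10) = √(-18 + 20) = √2 ≈ 1.4142)
c(w) = w²
1/c(C) = 1/((√2)²) = 1/2 = ½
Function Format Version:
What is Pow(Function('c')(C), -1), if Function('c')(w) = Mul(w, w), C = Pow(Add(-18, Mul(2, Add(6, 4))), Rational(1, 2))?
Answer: Rational(1, 2) ≈ 0.50000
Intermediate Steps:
C = Pow(2, Rational(1, 2)) (C = Pow(Add(-18, Mul(2, 10)), Rational(1, 2)) = Pow(Add(-18, 20), Rational(1, 2)) = Pow(2, Rational(1, 2)) ≈ 1.4142)
Function('c')(w) = Pow(w, 2)
Pow(Function('c')(C), -1) = Pow(Pow(Pow(2, Rational(1, 2)), 2), -1) = Pow(2, -1) = Rational(1, 2)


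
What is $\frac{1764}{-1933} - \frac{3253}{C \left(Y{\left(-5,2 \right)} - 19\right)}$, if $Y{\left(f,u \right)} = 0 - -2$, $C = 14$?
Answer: $\frac{5868217}{460054} \approx 12.755$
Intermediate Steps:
$Y{\left(f,u \right)} = 2$ ($Y{\left(f,u \right)} = 0 + 2 = 2$)
$\frac{1764}{-1933} - \frac{3253}{C \left(Y{\left(-5,2 \right)} - 19\right)} = \frac{1764}{-1933} - \frac{3253}{14 \left(2 - 19\right)} = 1764 \left(- \frac{1}{1933}\right) - \frac{3253}{14 \left(-17\right)} = - \frac{1764}{1933} - \frac{3253}{-238} = - \frac{1764}{1933} - - \frac{3253}{238} = - \frac{1764}{1933} + \frac{3253}{238} = \frac{5868217}{460054}$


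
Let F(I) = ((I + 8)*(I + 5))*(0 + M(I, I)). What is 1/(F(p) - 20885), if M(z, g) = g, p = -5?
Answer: -1/20885 ≈ -4.7881e-5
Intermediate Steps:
F(I) = I*(5 + I)*(8 + I) (F(I) = ((I + 8)*(I + 5))*(0 + I) = ((8 + I)*(5 + I))*I = ((5 + I)*(8 + I))*I = I*(5 + I)*(8 + I))
1/(F(p) - 20885) = 1/(-5*(40 + (-5)² + 13*(-5)) - 20885) = 1/(-5*(40 + 25 - 65) - 20885) = 1/(-5*0 - 20885) = 1/(0 - 20885) = 1/(-20885) = -1/20885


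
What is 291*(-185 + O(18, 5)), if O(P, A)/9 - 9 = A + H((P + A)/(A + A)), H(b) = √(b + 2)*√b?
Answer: -17169 + 2619*√989/10 ≈ -8932.7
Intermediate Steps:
H(b) = √b*√(2 + b) (H(b) = √(2 + b)*√b = √b*√(2 + b))
O(P, A) = 81 + 9*A + 9*√2*√((A + P)/A)*√(2 + (A + P)/(2*A))/2 (O(P, A) = 81 + 9*(A + √((P + A)/(A + A))*√(2 + (P + A)/(A + A))) = 81 + 9*(A + √((A + P)/((2*A)))*√(2 + (A + P)/((2*A)))) = 81 + 9*(A + √((A + P)*(1/(2*A)))*√(2 + (A + P)*(1/(2*A)))) = 81 + 9*(A + √((A + P)/(2*A))*√(2 + (A + P)/(2*A))) = 81 + 9*(A + (√2*√((A + P)/A)/2)*√(2 + (A + P)/(2*A))) = 81 + 9*(A + √2*√((A + P)/A)*√(2 + (A + P)/(2*A))/2) = 81 + (9*A + 9*√2*√((A + P)/A)*√(2 + (A + P)/(2*A))/2) = 81 + 9*A + 9*√2*√((A + P)/A)*√(2 + (A + P)/(2*A))/2)
291*(-185 + O(18, 5)) = 291*(-185 + (81 + 9*5 + 9*√(1 + 18/5)*√(5 + 18/5)/2)) = 291*(-185 + (81 + 45 + 9*√(1 + 18*(⅕))*√(5 + 18*(⅕))/2)) = 291*(-185 + (81 + 45 + 9*√(1 + 18/5)*√(5 + 18/5)/2)) = 291*(-185 + (81 + 45 + 9*√(23/5)*√(43/5)/2)) = 291*(-185 + (81 + 45 + 9*(√115/5)*(√215/5)/2)) = 291*(-185 + (81 + 45 + 9*√989/10)) = 291*(-185 + (126 + 9*√989/10)) = 291*(-59 + 9*√989/10) = -17169 + 2619*√989/10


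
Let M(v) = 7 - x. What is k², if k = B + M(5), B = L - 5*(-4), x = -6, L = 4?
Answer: 1369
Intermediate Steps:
M(v) = 13 (M(v) = 7 - 1*(-6) = 7 + 6 = 13)
B = 24 (B = 4 - 5*(-4) = 4 + 20 = 24)
k = 37 (k = 24 + 13 = 37)
k² = 37² = 1369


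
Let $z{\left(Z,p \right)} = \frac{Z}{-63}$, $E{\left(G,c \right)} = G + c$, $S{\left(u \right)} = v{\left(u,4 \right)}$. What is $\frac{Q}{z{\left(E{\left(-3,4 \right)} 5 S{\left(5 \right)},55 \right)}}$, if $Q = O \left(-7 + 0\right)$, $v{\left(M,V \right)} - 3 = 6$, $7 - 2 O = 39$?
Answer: $- \frac{784}{5} \approx -156.8$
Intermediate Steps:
$O = -16$ ($O = \frac{7}{2} - \frac{39}{2} = -16$)
$v{\left(M,V \right)} = 9$ ($v{\left(M,V \right)} = 3 + 6 = 9$)
$S{\left(u \right)} = 9$
$Q = 112$ ($Q = - 16 \left(-7 + 0\right) = \left(-16\right) \left(-7\right) = 112$)
$z{\left(Z,p \right)} = - \frac{Z}{63}$ ($z{\left(Z,p \right)} = Z \left(- \frac{1}{63}\right) = - \frac{Z}{63}$)
$\frac{Q}{z{\left(E{\left(-3,4 \right)} 5 S{\left(5 \right)},55 \right)}} = \frac{112}{\left(- \frac{1}{63}\right) \left(-3 + 4\right) 5 \cdot 9} = \frac{112}{\left(- \frac{1}{63}\right) 1 \cdot 5 \cdot 9} = \frac{112}{\left(- \frac{1}{63}\right) 5 \cdot 9} = \frac{112}{\left(- \frac{1}{63}\right) 45} = \frac{112}{- \frac{5}{7}} = 112 \left(- \frac{7}{5}\right) = - \frac{784}{5}$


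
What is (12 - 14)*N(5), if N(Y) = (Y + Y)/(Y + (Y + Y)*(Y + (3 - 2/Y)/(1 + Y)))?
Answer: -30/89 ≈ -0.33708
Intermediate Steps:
N(Y) = 2*Y/(Y + 2*Y*(Y + (3 - 2/Y)/(1 + Y))) (N(Y) = (2*Y)/(Y + (2*Y)*(Y + (3 - 2/Y)/(1 + Y))) = (2*Y)/(Y + 2*Y*(Y + (3 - 2/Y)/(1 + Y))) = 2*Y/(Y + 2*Y*(Y + (3 - 2/Y)/(1 + Y))))
(12 - 14)*N(5) = (12 - 14)*(2*5*(1 + 5)/(-4 + 2*5³ + 3*5² + 7*5)) = -4*5*6/(-4 + 2*125 + 3*25 + 35) = -4*5*6/(-4 + 250 + 75 + 35) = -4*5*6/356 = -2*15/89 = -30/89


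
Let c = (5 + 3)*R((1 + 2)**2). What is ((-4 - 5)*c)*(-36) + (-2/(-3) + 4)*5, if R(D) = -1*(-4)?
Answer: 31174/3 ≈ 10391.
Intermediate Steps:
R(D) = 4
c = 32 (c = (5 + 3)*4 = 8*4 = 32)
((-4 - 5)*c)*(-36) + (-2/(-3) + 4)*5 = ((-4 - 5)*32)*(-36) + (-2/(-3) + 4)*5 = -9*32*(-36) + (-2*(-1/3) + 4)*5 = -288*(-36) + (2/3 + 4)*5 = 10368 + (14/3)*5 = 10368 + 70/3 = 31174/3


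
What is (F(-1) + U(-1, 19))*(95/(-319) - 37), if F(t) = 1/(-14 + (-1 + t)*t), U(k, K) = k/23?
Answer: 69405/14674 ≈ 4.7298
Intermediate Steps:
U(k, K) = k/23 (U(k, K) = k*(1/23) = k/23)
F(t) = 1/(-14 + t*(-1 + t))
(F(-1) + U(-1, 19))*(95/(-319) - 37) = (1/(-14 + (-1)**2 - 1*(-1)) + (1/23)*(-1))*(95/(-319) - 37) = (1/(-14 + 1 + 1) - 1/23)*(95*(-1/319) - 37) = (1/(-12) - 1/23)*(-95/319 - 37) = (-1/12 - 1/23)*(-11898/319) = -35/276*(-11898/319) = 69405/14674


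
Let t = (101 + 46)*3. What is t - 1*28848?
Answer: -28407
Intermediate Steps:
t = 441 (t = 147*3 = 441)
t - 1*28848 = 441 - 1*28848 = 441 - 28848 = -28407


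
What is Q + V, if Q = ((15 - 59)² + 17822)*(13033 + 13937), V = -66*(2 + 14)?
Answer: 532872204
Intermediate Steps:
V = -1056 (V = -66*16 = -1056)
Q = 532873260 (Q = ((-44)² + 17822)*26970 = (1936 + 17822)*26970 = 19758*26970 = 532873260)
Q + V = 532873260 - 1056 = 532872204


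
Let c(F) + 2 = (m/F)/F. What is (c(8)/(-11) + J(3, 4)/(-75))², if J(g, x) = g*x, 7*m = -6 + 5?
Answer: 7360369/15178240000 ≈ 0.00048493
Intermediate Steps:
m = -⅐ (m = (-6 + 5)/7 = (⅐)*(-1) = -⅐ ≈ -0.14286)
c(F) = -2 - 1/(7*F²) (c(F) = -2 + (-1/(7*F))/F = -2 - 1/(7*F²))
(c(8)/(-11) + J(3, 4)/(-75))² = ((-2 - ⅐/8²)/(-11) + (3*4)/(-75))² = ((-2 - ⅐*1/64)*(-1/11) + 12*(-1/75))² = ((-2 - 1/448)*(-1/11) - 4/25)² = (-897/448*(-1/11) - 4/25)² = (897/4928 - 4/25)² = (2713/123200)² = 7360369/15178240000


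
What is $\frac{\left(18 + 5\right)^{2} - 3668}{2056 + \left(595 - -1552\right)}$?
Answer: $- \frac{3139}{4203} \approx -0.74685$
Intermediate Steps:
$\frac{\left(18 + 5\right)^{2} - 3668}{2056 + \left(595 - -1552\right)} = \frac{23^{2} - 3668}{2056 + \left(595 + 1552\right)} = \frac{529 - 3668}{2056 + 2147} = - \frac{3139}{4203}$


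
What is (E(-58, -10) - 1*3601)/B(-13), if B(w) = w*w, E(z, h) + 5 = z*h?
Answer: -3026/169 ≈ -17.905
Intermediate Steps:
E(z, h) = -5 + h*z (E(z, h) = -5 + z*h = -5 + h*z)
B(w) = w**2
(E(-58, -10) - 1*3601)/B(-13) = ((-5 - 10*(-58)) - 1*3601)/((-13)**2) = ((-5 + 580) - 3601)/169 = (575 - 3601)*(1/169) = -3026*1/169 = -3026/169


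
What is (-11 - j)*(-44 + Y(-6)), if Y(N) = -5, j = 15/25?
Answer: 2842/5 ≈ 568.40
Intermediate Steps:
j = 3/5 (j = 15*(1/25) = 3/5 ≈ 0.60000)
(-11 - j)*(-44 + Y(-6)) = (-11 - 1*3/5)*(-44 - 5) = (-11 - 3/5)*(-49) = -58/5*(-49) = 2842/5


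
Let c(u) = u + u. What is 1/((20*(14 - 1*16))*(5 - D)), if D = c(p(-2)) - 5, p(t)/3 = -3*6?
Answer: -1/4720 ≈ -0.00021186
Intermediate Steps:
p(t) = -54 (p(t) = 3*(-3*6) = 3*(-18) = -54)
c(u) = 2*u
D = -113 (D = 2*(-54) - 5 = -108 - 5 = -113)
1/((20*(14 - 1*16))*(5 - D)) = 1/((20*(14 - 1*16))*(5 - 1*(-113))) = 1/((20*(14 - 16))*(5 + 113)) = 1/((20*(-2))*118) = 1/(-40*118) = 1/(-4720) = -1/4720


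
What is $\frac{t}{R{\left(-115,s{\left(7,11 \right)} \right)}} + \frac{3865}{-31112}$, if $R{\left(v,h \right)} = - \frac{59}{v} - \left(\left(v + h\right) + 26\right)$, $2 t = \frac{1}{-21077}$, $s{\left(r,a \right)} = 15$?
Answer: $- \frac{698054851185}{5619101390056} \approx -0.12423$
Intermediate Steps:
$t = - \frac{1}{42154}$ ($t = \frac{1}{2 \left(-21077\right)} = \frac{1}{2} \left(- \frac{1}{21077}\right) = - \frac{1}{42154} \approx -2.3723 \cdot 10^{-5}$)
$R{\left(v,h \right)} = -26 - h - v - \frac{59}{v}$ ($R{\left(v,h \right)} = - \frac{59}{v} - \left(\left(h + v\right) + 26\right) = - \frac{59}{v} - \left(26 + h + v\right) = -26 - h - v - \frac{59}{v}$)
$\frac{t}{R{\left(-115,s{\left(7,11 \right)} \right)}} + \frac{3865}{-31112} = - \frac{1}{42154 \left(-26 - 15 - -115 - \frac{59}{-115}\right)} + \frac{3865}{-31112} = - \frac{1}{42154 \left(-26 - 15 + 115 - - \frac{59}{115}\right)} + 3865 \left(- \frac{1}{31112}\right) = - \frac{1}{42154 \left(-26 - 15 + 115 + \frac{59}{115}\right)} - \frac{3865}{31112} = - \frac{1}{42154 \cdot \frac{8569}{115}} - \frac{3865}{31112} = \left(- \frac{1}{42154}\right) \frac{115}{8569} - \frac{3865}{31112} = - \frac{115}{361217626} - \frac{3865}{31112} = - \frac{698054851185}{5619101390056}$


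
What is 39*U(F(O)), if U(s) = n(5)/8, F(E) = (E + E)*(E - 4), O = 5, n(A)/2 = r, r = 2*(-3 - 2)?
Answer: -195/2 ≈ -97.500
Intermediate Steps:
r = -10 (r = 2*(-5) = -10)
n(A) = -20 (n(A) = 2*(-10) = -20)
F(E) = 2*E*(-4 + E) (F(E) = (2*E)*(-4 + E) = 2*E*(-4 + E))
U(s) = -5/2 (U(s) = -20/8 = -20*1/8 = -5/2)
39*U(F(O)) = 39*(-5/2) = -195/2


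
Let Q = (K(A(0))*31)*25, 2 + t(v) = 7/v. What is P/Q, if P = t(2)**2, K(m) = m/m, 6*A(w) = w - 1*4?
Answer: 9/3100 ≈ 0.0029032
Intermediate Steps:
t(v) = -2 + 7/v
A(w) = -2/3 + w/6 (A(w) = (w - 1*4)/6 = (w - 4)/6 = (-4 + w)/6 = -2/3 + w/6)
K(m) = 1
Q = 775 (Q = (1*31)*25 = 31*25 = 775)
P = 9/4 (P = (-2 + 7/2)**2 = (3/2)**2 = 9/4 ≈ 2.2500)
P/Q = (9/4)/775 = (9/4)*(1/775) = 9/3100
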